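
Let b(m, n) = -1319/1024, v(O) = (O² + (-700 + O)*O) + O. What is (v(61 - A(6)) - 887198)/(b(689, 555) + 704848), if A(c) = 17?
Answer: -936019968/721763033 ≈ -1.2969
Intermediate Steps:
v(O) = O + O² + O*(-700 + O) (v(O) = (O² + O*(-700 + O)) + O = O + O² + O*(-700 + O))
b(m, n) = -1319/1024 (b(m, n) = -1319*1/1024 = -1319/1024)
(v(61 - A(6)) - 887198)/(b(689, 555) + 704848) = ((61 - 1*17)*(-699 + 2*(61 - 1*17)) - 887198)/(-1319/1024 + 704848) = ((61 - 17)*(-699 + 2*(61 - 17)) - 887198)/(721763033/1024) = (44*(-699 + 2*44) - 887198)*(1024/721763033) = (44*(-699 + 88) - 887198)*(1024/721763033) = (44*(-611) - 887198)*(1024/721763033) = (-26884 - 887198)*(1024/721763033) = -914082*1024/721763033 = -936019968/721763033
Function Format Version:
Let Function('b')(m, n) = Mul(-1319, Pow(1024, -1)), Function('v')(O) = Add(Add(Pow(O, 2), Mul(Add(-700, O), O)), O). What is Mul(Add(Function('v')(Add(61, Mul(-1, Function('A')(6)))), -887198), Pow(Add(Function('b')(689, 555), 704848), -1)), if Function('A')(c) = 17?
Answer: Rational(-936019968, 721763033) ≈ -1.2969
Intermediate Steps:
Function('v')(O) = Add(O, Pow(O, 2), Mul(O, Add(-700, O))) (Function('v')(O) = Add(Add(Pow(O, 2), Mul(O, Add(-700, O))), O) = Add(O, Pow(O, 2), Mul(O, Add(-700, O))))
Function('b')(m, n) = Rational(-1319, 1024) (Function('b')(m, n) = Mul(-1319, Rational(1, 1024)) = Rational(-1319, 1024))
Mul(Add(Function('v')(Add(61, Mul(-1, Function('A')(6)))), -887198), Pow(Add(Function('b')(689, 555), 704848), -1)) = Mul(Add(Mul(Add(61, Mul(-1, 17)), Add(-699, Mul(2, Add(61, Mul(-1, 17))))), -887198), Pow(Add(Rational(-1319, 1024), 704848), -1)) = Mul(Add(Mul(Add(61, -17), Add(-699, Mul(2, Add(61, -17)))), -887198), Pow(Rational(721763033, 1024), -1)) = Mul(Add(Mul(44, Add(-699, Mul(2, 44))), -887198), Rational(1024, 721763033)) = Mul(Add(Mul(44, Add(-699, 88)), -887198), Rational(1024, 721763033)) = Mul(Add(Mul(44, -611), -887198), Rational(1024, 721763033)) = Mul(Add(-26884, -887198), Rational(1024, 721763033)) = Mul(-914082, Rational(1024, 721763033)) = Rational(-936019968, 721763033)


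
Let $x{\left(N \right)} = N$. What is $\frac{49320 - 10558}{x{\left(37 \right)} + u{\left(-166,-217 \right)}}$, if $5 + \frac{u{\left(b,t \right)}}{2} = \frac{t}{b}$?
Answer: $\frac{1608623}{1229} \approx 1308.9$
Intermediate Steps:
$u{\left(b,t \right)} = -10 + \frac{2 t}{b}$ ($u{\left(b,t \right)} = -10 + 2 \frac{t}{b} = -10 + \frac{2 t}{b}$)
$\frac{49320 - 10558}{x{\left(37 \right)} + u{\left(-166,-217 \right)}} = \frac{49320 - 10558}{37 - \left(10 + \frac{434}{-166}\right)} = \frac{38762}{37 - \left(10 + 434 \left(- \frac{1}{166}\right)\right)} = \frac{38762}{37 + \left(-10 + \frac{217}{83}\right)} = \frac{38762}{37 - \frac{613}{83}} = \frac{38762}{\frac{2458}{83}} = 38762 \cdot \frac{83}{2458} = \frac{1608623}{1229}$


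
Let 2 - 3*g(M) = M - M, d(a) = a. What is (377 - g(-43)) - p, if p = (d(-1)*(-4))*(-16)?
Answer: 1321/3 ≈ 440.33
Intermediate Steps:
g(M) = 2/3 (g(M) = 2/3 - (M - M)/3 = 2/3 - 1/3*0 = 2/3 + 0 = 2/3)
p = -64 (p = -1*(-4)*(-16) = 4*(-16) = -64)
(377 - g(-43)) - p = (377 - 1*2/3) - 1*(-64) = (377 - 2/3) + 64 = 1129/3 + 64 = 1321/3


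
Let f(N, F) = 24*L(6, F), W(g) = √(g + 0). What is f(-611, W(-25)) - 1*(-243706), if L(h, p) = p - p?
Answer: 243706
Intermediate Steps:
L(h, p) = 0
W(g) = √g
f(N, F) = 0 (f(N, F) = 24*0 = 0)
f(-611, W(-25)) - 1*(-243706) = 0 - 1*(-243706) = 0 + 243706 = 243706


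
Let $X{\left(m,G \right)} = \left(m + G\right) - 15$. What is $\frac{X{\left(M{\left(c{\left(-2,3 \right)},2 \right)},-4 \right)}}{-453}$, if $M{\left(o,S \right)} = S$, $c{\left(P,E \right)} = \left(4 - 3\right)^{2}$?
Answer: $\frac{17}{453} \approx 0.037528$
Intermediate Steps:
$c{\left(P,E \right)} = 1$ ($c{\left(P,E \right)} = 1^{2} = 1$)
$X{\left(m,G \right)} = -15 + G + m$ ($X{\left(m,G \right)} = \left(G + m\right) - 15 = -15 + G + m$)
$\frac{X{\left(M{\left(c{\left(-2,3 \right)},2 \right)},-4 \right)}}{-453} = \frac{-15 - 4 + 2}{-453} = \left(-17\right) \left(- \frac{1}{453}\right) = \frac{17}{453}$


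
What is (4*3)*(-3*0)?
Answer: 0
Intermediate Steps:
(4*3)*(-3*0) = 12*0 = 0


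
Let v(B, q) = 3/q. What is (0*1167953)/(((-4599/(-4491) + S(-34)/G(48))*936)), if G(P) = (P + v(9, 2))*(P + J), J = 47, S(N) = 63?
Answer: 0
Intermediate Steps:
G(P) = (47 + P)*(3/2 + P) (G(P) = (P + 3/2)*(P + 47) = (P + 3*(½))*(47 + P) = (P + 3/2)*(47 + P) = (3/2 + P)*(47 + P) = (47 + P)*(3/2 + P))
(0*1167953)/(((-4599/(-4491) + S(-34)/G(48))*936)) = (0*1167953)/(((-4599/(-4491) + 63/(141/2 + 48² + (97/2)*48))*936)) = 0/(((-4599*(-1/4491) + 63/(141/2 + 2304 + 2328))*936)) = 0/(((511/499 + 63/(9405/2))*936)) = 0/(((511/499 + 63*(2/9405))*936)) = 0/(((511/499 + 14/1045)*936)) = 0/(((540981/521455)*936)) = 0/(506358216/521455) = 0*(521455/506358216) = 0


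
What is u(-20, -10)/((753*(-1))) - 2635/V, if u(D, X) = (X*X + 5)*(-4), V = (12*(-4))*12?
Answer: 742025/144576 ≈ 5.1324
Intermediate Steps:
V = -576 (V = -48*12 = -576)
u(D, X) = -20 - 4*X**2 (u(D, X) = (X**2 + 5)*(-4) = (5 + X**2)*(-4) = -20 - 4*X**2)
u(-20, -10)/((753*(-1))) - 2635/V = (-20 - 4*(-10)**2)/((753*(-1))) - 2635/(-576) = (-20 - 4*100)/(-753) - 2635*(-1/576) = (-20 - 400)*(-1/753) + 2635/576 = -420*(-1/753) + 2635/576 = 140/251 + 2635/576 = 742025/144576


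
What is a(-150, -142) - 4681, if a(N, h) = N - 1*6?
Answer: -4837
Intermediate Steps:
a(N, h) = -6 + N (a(N, h) = N - 6 = -6 + N)
a(-150, -142) - 4681 = (-6 - 150) - 4681 = -156 - 4681 = -4837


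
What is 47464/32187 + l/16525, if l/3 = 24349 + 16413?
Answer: 4720362082/531890175 ≈ 8.8747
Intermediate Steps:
l = 122286 (l = 3*(24349 + 16413) = 3*40762 = 122286)
47464/32187 + l/16525 = 47464/32187 + 122286/16525 = 4720362082/531890175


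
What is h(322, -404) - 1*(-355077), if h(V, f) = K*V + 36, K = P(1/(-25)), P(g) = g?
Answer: 8877503/25 ≈ 3.5510e+5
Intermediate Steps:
K = -1/25 (K = 1/(-25) = -1/25 ≈ -0.040000)
h(V, f) = 36 - V/25 (h(V, f) = -V/25 + 36 = 36 - V/25)
h(322, -404) - 1*(-355077) = (36 - 1/25*322) - 1*(-355077) = (36 - 322/25) + 355077 = 578/25 + 355077 = 8877503/25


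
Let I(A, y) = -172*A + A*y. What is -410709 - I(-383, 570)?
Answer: -258275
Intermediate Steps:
-410709 - I(-383, 570) = -410709 - (-383)*(-172 + 570) = -410709 - (-383)*398 = -410709 - 1*(-152434) = -410709 + 152434 = -258275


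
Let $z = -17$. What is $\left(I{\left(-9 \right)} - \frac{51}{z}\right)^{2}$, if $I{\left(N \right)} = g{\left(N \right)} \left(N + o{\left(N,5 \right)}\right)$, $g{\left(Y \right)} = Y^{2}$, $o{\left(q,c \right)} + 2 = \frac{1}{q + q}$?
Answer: $\frac{3186225}{4} \approx 7.9656 \cdot 10^{5}$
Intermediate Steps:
$o{\left(q,c \right)} = -2 + \frac{1}{2 q}$ ($o{\left(q,c \right)} = -2 + \frac{1}{q + q} = -2 + \frac{1}{2 q}$)
$I{\left(N \right)} = N^{2} \left(-2 + N + \frac{1}{2 N}\right)$ ($I{\left(N \right)} = N^{2} \left(N - \left(2 - \frac{1}{2 N}\right)\right) = N^{2} \left(-2 + N + \frac{1}{2 N}\right)$)
$\left(I{\left(-9 \right)} - \frac{51}{z}\right)^{2} = \left(\frac{1}{2} \left(-9\right) \left(1 + 2 \left(-9\right) \left(-2 - 9\right)\right) - \frac{51}{-17}\right)^{2} = \left(\frac{1}{2} \left(-9\right) \left(1 + 2 \left(-9\right) \left(-11\right)\right) - -3\right)^{2} = \left(\frac{1}{2} \left(-9\right) \left(1 + 198\right) + 3\right)^{2} = \left(\frac{1}{2} \left(-9\right) 199 + 3\right)^{2} = \left(- \frac{1791}{2} + 3\right)^{2} = \left(- \frac{1785}{2}\right)^{2} = \frac{3186225}{4}$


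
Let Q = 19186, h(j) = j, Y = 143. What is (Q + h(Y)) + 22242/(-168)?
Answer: 537505/28 ≈ 19197.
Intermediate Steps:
(Q + h(Y)) + 22242/(-168) = (19186 + 143) + 22242/(-168) = 19329 + 22242*(-1/168) = 19329 - 3707/28 = 537505/28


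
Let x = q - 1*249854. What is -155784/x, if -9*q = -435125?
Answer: 1402056/1813561 ≈ 0.77310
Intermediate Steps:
q = 435125/9 (q = -⅑*(-435125) = 435125/9 ≈ 48347.)
x = -1813561/9 (x = 435125/9 - 1*249854 = 435125/9 - 249854 = -1813561/9 ≈ -2.0151e+5)
-155784/x = -155784/(-1813561/9) = -155784*(-9/1813561) = 1402056/1813561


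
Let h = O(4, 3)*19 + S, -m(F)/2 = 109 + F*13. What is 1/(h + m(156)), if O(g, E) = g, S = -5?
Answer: -1/4203 ≈ -0.00023793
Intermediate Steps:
m(F) = -218 - 26*F (m(F) = -2*(109 + F*13) = -2*(109 + 13*F) = -218 - 26*F)
h = 71 (h = 4*19 - 5 = 76 - 5 = 71)
1/(h + m(156)) = 1/(71 + (-218 - 26*156)) = 1/(71 + (-218 - 4056)) = 1/(71 - 4274) = 1/(-4203) = -1/4203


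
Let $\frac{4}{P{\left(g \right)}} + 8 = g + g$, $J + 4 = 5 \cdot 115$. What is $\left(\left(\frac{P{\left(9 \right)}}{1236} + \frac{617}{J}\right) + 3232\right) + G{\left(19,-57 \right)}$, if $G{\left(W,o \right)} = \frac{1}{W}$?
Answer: $\frac{108385660429}{33523410} \approx 3233.1$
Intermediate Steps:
$J = 571$ ($J = -4 + 5 \cdot 115 = -4 + 575 = 571$)
$P{\left(g \right)} = \frac{4}{-8 + 2 g}$ ($P{\left(g \right)} = \frac{4}{-8 + \left(g + g\right)} = \frac{4}{-8 + 2 g}$)
$\left(\left(\frac{P{\left(9 \right)}}{1236} + \frac{617}{J}\right) + 3232\right) + G{\left(19,-57 \right)} = \left(\left(\frac{2 \frac{1}{-4 + 9}}{1236} + \frac{617}{571}\right) + 3232\right) + \frac{1}{19} = \left(\left(\frac{2}{5} \cdot \frac{1}{1236} + 617 \cdot \frac{1}{571}\right) + 3232\right) + \frac{1}{19} = \left(\left(2 \cdot \frac{1}{5} \cdot \frac{1}{1236} + \frac{617}{571}\right) + 3232\right) + \frac{1}{19} = \left(\left(\frac{2}{5} \cdot \frac{1}{1236} + \frac{617}{571}\right) + 3232\right) + \frac{1}{19} = \left(\left(\frac{1}{3090} + \frac{617}{571}\right) + 3232\right) + \frac{1}{19} = \left(\frac{1907101}{1764390} + 3232\right) + \frac{1}{19} = \frac{5704415581}{1764390} + \frac{1}{19} = \frac{108385660429}{33523410}$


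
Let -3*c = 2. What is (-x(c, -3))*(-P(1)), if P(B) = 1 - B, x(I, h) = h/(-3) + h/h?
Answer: 0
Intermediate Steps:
c = -2/3 (c = -1/3*2 = -2/3 ≈ -0.66667)
x(I, h) = 1 - h/3 (x(I, h) = h*(-1/3) + 1 = -h/3 + 1 = 1 - h/3)
(-x(c, -3))*(-P(1)) = (-(1 - 1/3*(-3)))*(-(1 - 1*1)) = (-(1 + 1))*(-(1 - 1)) = (-1*2)*(-1*0) = -2*0 = 0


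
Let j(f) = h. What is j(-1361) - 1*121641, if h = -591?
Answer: -122232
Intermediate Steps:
j(f) = -591
j(-1361) - 1*121641 = -591 - 1*121641 = -591 - 121641 = -122232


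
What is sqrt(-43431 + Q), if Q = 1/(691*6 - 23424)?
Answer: I*sqrt(199268550922)/2142 ≈ 208.4*I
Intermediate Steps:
Q = -1/19278 (Q = 1/(4146 - 23424) = 1/(-19278) = -1/19278 ≈ -5.1873e-5)
sqrt(-43431 + Q) = sqrt(-43431 - 1/19278) = sqrt(-837262819/19278) = I*sqrt(199268550922)/2142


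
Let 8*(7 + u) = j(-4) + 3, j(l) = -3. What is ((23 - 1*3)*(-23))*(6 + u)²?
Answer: -460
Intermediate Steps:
u = -7 (u = -7 + (-3 + 3)/8 = -7 + (⅛)*0 = -7 + 0 = -7)
((23 - 1*3)*(-23))*(6 + u)² = ((23 - 1*3)*(-23))*(6 - 7)² = ((23 - 3)*(-23))*(-1)² = (20*(-23))*1 = -460*1 = -460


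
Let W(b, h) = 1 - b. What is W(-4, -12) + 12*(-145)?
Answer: -1735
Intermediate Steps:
W(-4, -12) + 12*(-145) = (1 - 1*(-4)) + 12*(-145) = (1 + 4) - 1740 = 5 - 1740 = -1735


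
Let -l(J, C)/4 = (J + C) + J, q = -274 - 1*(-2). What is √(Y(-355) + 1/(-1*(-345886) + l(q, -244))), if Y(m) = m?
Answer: I*√4805419020398/116346 ≈ 18.841*I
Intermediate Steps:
q = -272 (q = -274 + 2 = -272)
l(J, C) = -8*J - 4*C (l(J, C) = -4*((J + C) + J) = -4*((C + J) + J) = -4*(C + 2*J) = -8*J - 4*C)
√(Y(-355) + 1/(-1*(-345886) + l(q, -244))) = √(-355 + 1/(-1*(-345886) + (-8*(-272) - 4*(-244)))) = √(-355 + 1/(345886 + (2176 + 976))) = √(-355 + 1/(345886 + 3152)) = √(-355 + 1/349038) = √(-123908489/349038) = I*√4805419020398/116346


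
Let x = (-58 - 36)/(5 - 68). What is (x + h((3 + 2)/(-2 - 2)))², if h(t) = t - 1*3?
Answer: 483025/63504 ≈ 7.6062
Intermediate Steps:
h(t) = -3 + t (h(t) = t - 3 = -3 + t)
x = 94/63 (x = -94/(-63) = -94*(-1/63) = 94/63 ≈ 1.4921)
(x + h((3 + 2)/(-2 - 2)))² = (94/63 + (-3 + (3 + 2)/(-2 - 2)))² = (94/63 + (-3 + 5/(-4)))² = (94/63 + (-3 + 5*(-¼)))² = (94/63 + (-3 - 5/4))² = (94/63 - 17/4)² = (-695/252)² = 483025/63504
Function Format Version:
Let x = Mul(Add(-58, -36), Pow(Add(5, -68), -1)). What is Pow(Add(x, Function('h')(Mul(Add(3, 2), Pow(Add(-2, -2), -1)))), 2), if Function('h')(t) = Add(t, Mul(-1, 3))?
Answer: Rational(483025, 63504) ≈ 7.6062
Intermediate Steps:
Function('h')(t) = Add(-3, t) (Function('h')(t) = Add(t, -3) = Add(-3, t))
x = Rational(94, 63) (x = Mul(-94, Pow(-63, -1)) = Mul(-94, Rational(-1, 63)) = Rational(94, 63) ≈ 1.4921)
Pow(Add(x, Function('h')(Mul(Add(3, 2), Pow(Add(-2, -2), -1)))), 2) = Pow(Add(Rational(94, 63), Add(-3, Mul(Add(3, 2), Pow(Add(-2, -2), -1)))), 2) = Pow(Add(Rational(94, 63), Add(-3, Mul(5, Pow(-4, -1)))), 2) = Pow(Add(Rational(94, 63), Add(-3, Mul(5, Rational(-1, 4)))), 2) = Pow(Add(Rational(94, 63), Add(-3, Rational(-5, 4))), 2) = Pow(Add(Rational(94, 63), Rational(-17, 4)), 2) = Pow(Rational(-695, 252), 2) = Rational(483025, 63504)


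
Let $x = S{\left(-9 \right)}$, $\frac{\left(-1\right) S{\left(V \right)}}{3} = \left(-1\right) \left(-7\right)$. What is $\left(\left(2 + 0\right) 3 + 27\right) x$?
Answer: $-693$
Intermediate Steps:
$S{\left(V \right)} = -21$ ($S{\left(V \right)} = - 3 \left(\left(-1\right) \left(-7\right)\right) = \left(-3\right) 7 = -21$)
$x = -21$
$\left(\left(2 + 0\right) 3 + 27\right) x = \left(\left(2 + 0\right) 3 + 27\right) \left(-21\right) = \left(2 \cdot 3 + 27\right) \left(-21\right) = \left(6 + 27\right) \left(-21\right) = 33 \left(-21\right) = -693$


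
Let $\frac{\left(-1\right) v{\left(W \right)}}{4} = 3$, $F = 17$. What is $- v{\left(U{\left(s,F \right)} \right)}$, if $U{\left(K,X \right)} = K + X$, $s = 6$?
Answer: $12$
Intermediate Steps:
$v{\left(W \right)} = -12$ ($v{\left(W \right)} = \left(-4\right) 3 = -12$)
$- v{\left(U{\left(s,F \right)} \right)} = \left(-1\right) \left(-12\right) = 12$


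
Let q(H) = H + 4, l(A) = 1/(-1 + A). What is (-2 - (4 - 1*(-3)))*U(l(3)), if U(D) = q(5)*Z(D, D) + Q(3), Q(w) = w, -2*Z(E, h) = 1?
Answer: 27/2 ≈ 13.500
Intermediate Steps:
Z(E, h) = -½ (Z(E, h) = -½*1 = -½)
q(H) = 4 + H
U(D) = -3/2 (U(D) = (4 + 5)*(-½) + 3 = 9*(-½) + 3 = -9/2 + 3 = -3/2)
(-2 - (4 - 1*(-3)))*U(l(3)) = (-2 - (4 - 1*(-3)))*(-3/2) = (-2 - (4 + 3))*(-3/2) = (-2 - 1*7)*(-3/2) = (-2 - 7)*(-3/2) = -9*(-3/2) = 27/2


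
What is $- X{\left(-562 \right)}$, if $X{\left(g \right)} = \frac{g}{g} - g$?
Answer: $-563$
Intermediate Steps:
$X{\left(g \right)} = 1 - g$
$- X{\left(-562 \right)} = - (1 - -562) = - (1 + 562) = \left(-1\right) 563 = -563$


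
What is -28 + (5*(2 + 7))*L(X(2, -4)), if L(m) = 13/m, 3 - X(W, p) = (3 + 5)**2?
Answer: -2293/61 ≈ -37.590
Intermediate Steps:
X(W, p) = -61 (X(W, p) = 3 - (3 + 5)**2 = 3 - 1*8**2 = 3 - 1*64 = 3 - 64 = -61)
-28 + (5*(2 + 7))*L(X(2, -4)) = -28 + (5*(2 + 7))*(13/(-61)) = -28 + (5*9)*(13*(-1/61)) = -28 + 45*(-13/61) = -28 - 585/61 = -2293/61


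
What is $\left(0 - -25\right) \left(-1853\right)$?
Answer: $-46325$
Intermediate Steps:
$\left(0 - -25\right) \left(-1853\right) = \left(0 + 25\right) \left(-1853\right) = 25 \left(-1853\right) = -46325$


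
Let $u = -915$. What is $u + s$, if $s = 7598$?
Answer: $6683$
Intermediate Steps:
$u + s = -915 + 7598 = 6683$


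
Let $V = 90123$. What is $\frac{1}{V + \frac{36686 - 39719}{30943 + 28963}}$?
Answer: $\frac{59906}{5398905405} \approx 1.1096 \cdot 10^{-5}$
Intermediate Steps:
$\frac{1}{V + \frac{36686 - 39719}{30943 + 28963}} = \frac{1}{90123 + \frac{36686 - 39719}{30943 + 28963}} = \frac{1}{90123 - \frac{3033}{59906}} = \frac{1}{\frac{5398905405}{59906}} = \frac{59906}{5398905405}$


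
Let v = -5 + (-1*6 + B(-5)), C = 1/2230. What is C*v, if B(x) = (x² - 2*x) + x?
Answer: 19/2230 ≈ 0.0085202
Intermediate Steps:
C = 1/2230 ≈ 0.00044843
B(x) = x² - x
v = 19 (v = -5 + (-1*6 - 5*(-1 - 5)) = -5 + (-6 - 5*(-6)) = -5 + (-6 + 30) = -5 + 24 = 19)
C*v = (1/2230)*19 = 19/2230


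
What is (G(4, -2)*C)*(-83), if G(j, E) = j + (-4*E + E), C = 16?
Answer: -13280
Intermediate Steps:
G(j, E) = j - 3*E
(G(4, -2)*C)*(-83) = ((4 - 3*(-2))*16)*(-83) = ((4 + 6)*16)*(-83) = (10*16)*(-83) = 160*(-83) = -13280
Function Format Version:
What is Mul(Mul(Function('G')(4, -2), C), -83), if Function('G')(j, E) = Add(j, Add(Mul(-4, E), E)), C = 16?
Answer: -13280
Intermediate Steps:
Function('G')(j, E) = Add(j, Mul(-3, E))
Mul(Mul(Function('G')(4, -2), C), -83) = Mul(Mul(Add(4, Mul(-3, -2)), 16), -83) = Mul(Mul(Add(4, 6), 16), -83) = Mul(Mul(10, 16), -83) = Mul(160, -83) = -13280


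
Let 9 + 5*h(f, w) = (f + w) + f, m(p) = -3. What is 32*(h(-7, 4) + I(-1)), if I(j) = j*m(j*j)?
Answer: -128/5 ≈ -25.600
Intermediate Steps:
h(f, w) = -9/5 + w/5 + 2*f/5 (h(f, w) = -9/5 + ((f + w) + f)/5 = -9/5 + (w + 2*f)/5 = -9/5 + (w/5 + 2*f/5) = -9/5 + w/5 + 2*f/5)
I(j) = -3*j (I(j) = j*(-3) = -3*j)
32*(h(-7, 4) + I(-1)) = 32*((-9/5 + (1/5)*4 + (2/5)*(-7)) - 3*(-1)) = 32*((-9/5 + 4/5 - 14/5) + 3) = 32*(-19/5 + 3) = 32*(-4/5) = -128/5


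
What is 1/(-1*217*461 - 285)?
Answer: -1/100322 ≈ -9.9679e-6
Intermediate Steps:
1/(-1*217*461 - 285) = 1/(-217*461 - 285) = 1/(-100037 - 285) = 1/(-100322) = -1/100322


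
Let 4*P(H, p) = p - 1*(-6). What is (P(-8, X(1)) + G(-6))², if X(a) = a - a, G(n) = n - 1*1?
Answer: 121/4 ≈ 30.250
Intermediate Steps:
G(n) = -1 + n (G(n) = n - 1 = -1 + n)
X(a) = 0
P(H, p) = 3/2 + p/4 (P(H, p) = (p - 1*(-6))/4 = (p + 6)/4 = (6 + p)/4 = 3/2 + p/4)
(P(-8, X(1)) + G(-6))² = ((3/2 + (¼)*0) + (-1 - 6))² = ((3/2 + 0) - 7)² = (3/2 - 7)² = (-11/2)² = 121/4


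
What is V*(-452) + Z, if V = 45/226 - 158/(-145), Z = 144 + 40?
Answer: -57786/145 ≈ -398.52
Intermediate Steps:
Z = 184
V = 42233/32770 (V = 45*(1/226) - 158*(-1/145) = 45/226 + 158/145 = 42233/32770 ≈ 1.2888)
V*(-452) + Z = (42233/32770)*(-452) + 184 = -84466/145 + 184 = -57786/145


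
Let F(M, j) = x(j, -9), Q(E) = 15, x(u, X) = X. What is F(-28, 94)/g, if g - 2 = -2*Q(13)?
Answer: 9/28 ≈ 0.32143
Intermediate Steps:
F(M, j) = -9
g = -28 (g = 2 - 2*15 = 2 - 30 = -28)
F(-28, 94)/g = -9/(-28) = -9*(-1/28) = 9/28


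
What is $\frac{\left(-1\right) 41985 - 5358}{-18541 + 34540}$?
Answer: $- \frac{15781}{5333} \approx -2.9591$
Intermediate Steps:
$\frac{\left(-1\right) 41985 - 5358}{-18541 + 34540} = \frac{-41985 - 5358}{15999} = \left(-47343\right) \frac{1}{15999} = - \frac{15781}{5333}$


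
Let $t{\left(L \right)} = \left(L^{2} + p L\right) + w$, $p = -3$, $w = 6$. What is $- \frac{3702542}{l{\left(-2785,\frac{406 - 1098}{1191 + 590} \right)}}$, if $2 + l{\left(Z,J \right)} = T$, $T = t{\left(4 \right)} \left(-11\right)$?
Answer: $\frac{1851271}{56} \approx 33058.0$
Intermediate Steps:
$t{\left(L \right)} = 6 + L^{2} - 3 L$ ($t{\left(L \right)} = \left(L^{2} - 3 L\right) + 6 = 6 + L^{2} - 3 L$)
$T = -110$ ($T = \left(6 + 4^{2} - 12\right) \left(-11\right) = \left(6 + 16 - 12\right) \left(-11\right) = 10 \left(-11\right) = -110$)
$l{\left(Z,J \right)} = -112$ ($l{\left(Z,J \right)} = -2 - 110 = -112$)
$- \frac{3702542}{l{\left(-2785,\frac{406 - 1098}{1191 + 590} \right)}} = - \frac{3702542}{-112} = \left(-3702542\right) \left(- \frac{1}{112}\right) = \frac{1851271}{56}$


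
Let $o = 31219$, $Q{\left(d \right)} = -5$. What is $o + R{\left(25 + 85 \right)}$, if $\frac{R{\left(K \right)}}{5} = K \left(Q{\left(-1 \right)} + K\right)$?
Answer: $88969$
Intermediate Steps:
$R{\left(K \right)} = 5 K \left(-5 + K\right)$
$o + R{\left(25 + 85 \right)} = 31219 + 5 \left(25 + 85\right) \left(-5 + \left(25 + 85\right)\right) = 31219 + 5 \cdot 110 \left(-5 + 110\right) = 31219 + 5 \cdot 110 \cdot 105 = 31219 + 57750 = 88969$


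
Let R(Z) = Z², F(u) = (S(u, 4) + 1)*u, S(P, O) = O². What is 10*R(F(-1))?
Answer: 2890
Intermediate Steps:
F(u) = 17*u (F(u) = (4² + 1)*u = (16 + 1)*u = 17*u)
10*R(F(-1)) = 10*(17*(-1))² = 10*(-17)² = 10*289 = 2890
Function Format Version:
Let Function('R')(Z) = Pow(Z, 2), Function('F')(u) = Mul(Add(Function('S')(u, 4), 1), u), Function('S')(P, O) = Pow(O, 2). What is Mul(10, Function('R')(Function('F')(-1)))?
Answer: 2890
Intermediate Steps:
Function('F')(u) = Mul(17, u) (Function('F')(u) = Mul(Add(Pow(4, 2), 1), u) = Mul(Add(16, 1), u) = Mul(17, u))
Mul(10, Function('R')(Function('F')(-1))) = Mul(10, Pow(Mul(17, -1), 2)) = Mul(10, Pow(-17, 2)) = Mul(10, 289) = 2890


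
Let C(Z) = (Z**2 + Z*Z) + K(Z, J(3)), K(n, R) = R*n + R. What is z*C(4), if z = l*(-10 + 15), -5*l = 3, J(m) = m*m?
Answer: -231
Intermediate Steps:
J(m) = m**2
l = -3/5 (l = -1/5*3 = -3/5 ≈ -0.60000)
K(n, R) = R + R*n
z = -3 (z = -3*(-10 + 15)/5 = -3/5*5 = -3)
C(Z) = 9 + 2*Z**2 + 9*Z (C(Z) = (Z**2 + Z*Z) + 3**2*(1 + Z) = (Z**2 + Z**2) + 9*(1 + Z) = 2*Z**2 + (9 + 9*Z) = 9 + 2*Z**2 + 9*Z)
z*C(4) = -3*(9 + 2*4**2 + 9*4) = -3*(9 + 2*16 + 36) = -3*(9 + 32 + 36) = -3*77 = -231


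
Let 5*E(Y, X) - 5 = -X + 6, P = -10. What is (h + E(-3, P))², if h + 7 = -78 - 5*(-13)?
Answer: 6241/25 ≈ 249.64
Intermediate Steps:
E(Y, X) = 11/5 - X/5 (E(Y, X) = 1 + (-X + 6)/5 = 1 + (6 - X)/5 = 1 + (6/5 - X/5) = 11/5 - X/5)
h = -20 (h = -7 + (-78 - 5*(-13)) = -7 + (-78 + 65) = -7 - 13 = -20)
(h + E(-3, P))² = (-20 + (11/5 - ⅕*(-10)))² = (-20 + (11/5 + 2))² = (-20 + 21/5)² = (-79/5)² = 6241/25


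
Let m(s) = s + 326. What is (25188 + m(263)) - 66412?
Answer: -40635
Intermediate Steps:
m(s) = 326 + s
(25188 + m(263)) - 66412 = (25188 + (326 + 263)) - 66412 = (25188 + 589) - 66412 = 25777 - 66412 = -40635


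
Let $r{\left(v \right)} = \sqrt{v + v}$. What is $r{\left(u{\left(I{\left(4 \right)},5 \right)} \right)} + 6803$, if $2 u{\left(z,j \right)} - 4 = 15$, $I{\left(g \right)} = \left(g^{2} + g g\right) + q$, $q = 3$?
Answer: $6803 + \sqrt{19} \approx 6807.4$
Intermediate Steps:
$I{\left(g \right)} = 3 + 2 g^{2}$ ($I{\left(g \right)} = \left(g^{2} + g g\right) + 3 = \left(g^{2} + g^{2}\right) + 3 = 2 g^{2} + 3 = 3 + 2 g^{2}$)
$u{\left(z,j \right)} = \frac{19}{2}$ ($u{\left(z,j \right)} = 2 + \frac{1}{2} \cdot 15 = 2 + \frac{15}{2} = \frac{19}{2}$)
$r{\left(v \right)} = \sqrt{2} \sqrt{v}$ ($r{\left(v \right)} = \sqrt{2 v} = \sqrt{2} \sqrt{v}$)
$r{\left(u{\left(I{\left(4 \right)},5 \right)} \right)} + 6803 = \sqrt{2} \sqrt{\frac{19}{2}} + 6803 = \sqrt{2} \frac{\sqrt{38}}{2} + 6803 = \sqrt{19} + 6803 = 6803 + \sqrt{19}$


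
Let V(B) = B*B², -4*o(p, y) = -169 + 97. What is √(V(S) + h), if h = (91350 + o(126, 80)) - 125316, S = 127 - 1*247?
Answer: 6*I*√48943 ≈ 1327.4*I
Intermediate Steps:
o(p, y) = 18 (o(p, y) = -(-169 + 97)/4 = -¼*(-72) = 18)
S = -120 (S = 127 - 247 = -120)
V(B) = B³
h = -33948 (h = (91350 + 18) - 125316 = 91368 - 125316 = -33948)
√(V(S) + h) = √((-120)³ - 33948) = √(-1728000 - 33948) = √(-1761948) = 6*I*√48943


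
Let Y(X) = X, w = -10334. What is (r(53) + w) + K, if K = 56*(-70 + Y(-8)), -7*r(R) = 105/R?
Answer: -779221/53 ≈ -14702.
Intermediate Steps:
r(R) = -15/R
K = -4368 (K = 56*(-70 - 8) = 56*(-78) = -4368)
(r(53) + w) + K = (-15/53 - 10334) - 4368 = -547717/53 - 4368 = -779221/53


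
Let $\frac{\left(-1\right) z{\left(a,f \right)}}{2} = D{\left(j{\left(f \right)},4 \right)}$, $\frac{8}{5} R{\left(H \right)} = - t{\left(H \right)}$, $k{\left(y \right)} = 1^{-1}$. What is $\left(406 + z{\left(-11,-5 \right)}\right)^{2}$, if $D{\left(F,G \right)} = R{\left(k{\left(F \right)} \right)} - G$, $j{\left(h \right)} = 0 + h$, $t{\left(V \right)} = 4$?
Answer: $175561$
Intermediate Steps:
$k{\left(y \right)} = 1$
$R{\left(H \right)} = - \frac{5}{2}$ ($R{\left(H \right)} = \frac{5 \left(\left(-1\right) 4\right)}{8} = \frac{5}{8} \left(-4\right) = - \frac{5}{2}$)
$j{\left(h \right)} = h$
$D{\left(F,G \right)} = - \frac{5}{2} - G$
$z{\left(a,f \right)} = 13$ ($z{\left(a,f \right)} = - 2 \left(- \frac{5}{2} - 4\right) = \left(-2\right) \left(- \frac{13}{2}\right) = 13$)
$\left(406 + z{\left(-11,-5 \right)}\right)^{2} = \left(406 + 13\right)^{2} = 419^{2} = 175561$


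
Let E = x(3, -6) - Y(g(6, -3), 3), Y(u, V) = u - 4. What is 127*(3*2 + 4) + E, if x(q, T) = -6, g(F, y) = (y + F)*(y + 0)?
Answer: 1277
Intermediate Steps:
g(F, y) = y*(F + y) (g(F, y) = (F + y)*y = y*(F + y))
Y(u, V) = -4 + u
E = 7 (E = -6 - (-4 - 3*(6 - 3)) = -6 - (-4 - 3*3) = -6 - (-4 - 9) = -6 - 1*(-13) = -6 + 13 = 7)
127*(3*2 + 4) + E = 127*(3*2 + 4) + 7 = 127*(6 + 4) + 7 = 127*10 + 7 = 1270 + 7 = 1277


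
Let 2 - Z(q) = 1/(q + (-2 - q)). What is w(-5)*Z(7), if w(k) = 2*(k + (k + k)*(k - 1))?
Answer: 275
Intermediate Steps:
Z(q) = 5/2 (Z(q) = 2 - 1/(q + (-2 - q)) = 2 - 1/(-2) = 2 - 1*(-1/2) = 2 + 1/2 = 5/2)
w(k) = 2*k + 4*k*(-1 + k) (w(k) = 2*(k + (2*k)*(-1 + k)) = 2*(k + 2*k*(-1 + k)) = 2*k + 4*k*(-1 + k))
w(-5)*Z(7) = (2*(-5)*(-1 + 2*(-5)))*(5/2) = (2*(-5)*(-1 - 10))*(5/2) = (2*(-5)*(-11))*(5/2) = 110*(5/2) = 275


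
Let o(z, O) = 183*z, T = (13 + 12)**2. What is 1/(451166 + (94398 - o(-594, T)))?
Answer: 1/654266 ≈ 1.5284e-6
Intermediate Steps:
T = 625 (T = 25**2 = 625)
1/(451166 + (94398 - o(-594, T))) = 1/(451166 + (94398 - 183*(-594))) = 1/(451166 + (94398 - 1*(-108702))) = 1/(451166 + (94398 + 108702)) = 1/(451166 + 203100) = 1/654266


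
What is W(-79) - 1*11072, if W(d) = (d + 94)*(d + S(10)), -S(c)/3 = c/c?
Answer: -12302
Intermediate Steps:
S(c) = -3 (S(c) = -3*c/c = -3*1 = -3)
W(d) = (-3 + d)*(94 + d) (W(d) = (d + 94)*(d - 3) = (94 + d)*(-3 + d) = (-3 + d)*(94 + d))
W(-79) - 1*11072 = (-282 + (-79)² + 91*(-79)) - 1*11072 = (-282 + 6241 - 7189) - 11072 = -1230 - 11072 = -12302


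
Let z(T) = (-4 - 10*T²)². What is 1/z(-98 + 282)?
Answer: 1/114625582096 ≈ 8.7240e-12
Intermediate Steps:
1/z(-98 + 282) = 1/(4*(2 + 5*(-98 + 282)²)²) = 1/(4*(2 + 5*184²)²) = 1/(4*(2 + 5*33856)²) = 1/(4*(2 + 169280)²) = 1/(4*169282²) = 1/(4*28656395524) = 1/114625582096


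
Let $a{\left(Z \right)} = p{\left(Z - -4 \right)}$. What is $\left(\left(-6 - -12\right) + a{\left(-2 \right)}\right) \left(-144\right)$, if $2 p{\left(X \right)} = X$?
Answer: $-1008$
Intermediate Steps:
$p{\left(X \right)} = \frac{X}{2}$
$a{\left(Z \right)} = 2 + \frac{Z}{2}$ ($a{\left(Z \right)} = \frac{Z - -4}{2} = \frac{Z + 4}{2} = \frac{4 + Z}{2} = 2 + \frac{Z}{2}$)
$\left(\left(-6 - -12\right) + a{\left(-2 \right)}\right) \left(-144\right) = \left(\left(-6 - -12\right) + \left(2 + \frac{1}{2} \left(-2\right)\right)\right) \left(-144\right) = \left(\left(-6 + 12\right) + \left(2 - 1\right)\right) \left(-144\right) = \left(6 + 1\right) \left(-144\right) = 7 \left(-144\right) = -1008$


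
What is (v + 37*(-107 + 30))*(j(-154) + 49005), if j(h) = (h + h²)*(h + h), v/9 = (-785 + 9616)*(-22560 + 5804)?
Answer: 9599396618904543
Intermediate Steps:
v = -1331750124 (v = 9*((-785 + 9616)*(-22560 + 5804)) = 9*(8831*(-16756)) = 9*(-147972236) = -1331750124)
j(h) = 2*h*(h + h²) (j(h) = (h + h²)*(2*h) = 2*h*(h + h²))
(v + 37*(-107 + 30))*(j(-154) + 49005) = (-1331750124 + 37*(-107 + 30))*(2*(-154)²*(1 - 154) + 49005) = (-1331750124 + 37*(-77))*(2*23716*(-153) + 49005) = (-1331750124 - 2849)*(-7257096 + 49005) = -1331752973*(-7208091) = 9599396618904543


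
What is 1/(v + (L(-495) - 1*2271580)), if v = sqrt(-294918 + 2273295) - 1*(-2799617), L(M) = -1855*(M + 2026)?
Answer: -770656/1781731351549 - sqrt(1978377)/5345194054647 ≈ -4.3280e-7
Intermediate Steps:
L(M) = -3758230 - 1855*M (L(M) = -1855*(2026 + M) = -3758230 - 1855*M)
v = 2799617 + sqrt(1978377) (v = sqrt(1978377) + 2799617 = 2799617 + sqrt(1978377) ≈ 2.8010e+6)
1/(v + (L(-495) - 1*2271580)) = 1/((2799617 + sqrt(1978377)) + ((-3758230 - 1855*(-495)) - 1*2271580)) = 1/((2799617 + sqrt(1978377)) + ((-3758230 + 918225) - 2271580)) = 1/((2799617 + sqrt(1978377)) + (-2840005 - 2271580)) = 1/((2799617 + sqrt(1978377)) - 5111585) = 1/(-2311968 + sqrt(1978377))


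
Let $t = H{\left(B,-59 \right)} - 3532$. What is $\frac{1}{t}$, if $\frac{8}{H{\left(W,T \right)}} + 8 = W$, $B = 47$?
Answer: $- \frac{39}{137740} \approx -0.00028314$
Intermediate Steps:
$H{\left(W,T \right)} = \frac{8}{-8 + W}$
$t = - \frac{137740}{39}$ ($t = \frac{8}{-8 + 47} - 3532 = \frac{8}{39} - 3532 = - \frac{137740}{39} \approx -3531.8$)
$\frac{1}{t} = \frac{1}{- \frac{137740}{39}} = - \frac{39}{137740}$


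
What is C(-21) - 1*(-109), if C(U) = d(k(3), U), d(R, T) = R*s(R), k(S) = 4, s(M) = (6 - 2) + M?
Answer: 141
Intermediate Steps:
s(M) = 4 + M
d(R, T) = R*(4 + R)
C(U) = 32 (C(U) = 4*(4 + 4) = 4*8 = 32)
C(-21) - 1*(-109) = 32 - 1*(-109) = 32 + 109 = 141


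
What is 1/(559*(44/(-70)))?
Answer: -35/12298 ≈ -0.0028460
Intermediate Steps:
1/(559*(44/(-70))) = 1/(559*(44*(-1/70))) = 1/(559*(-22/35)) = 1/(-12298/35) = -35/12298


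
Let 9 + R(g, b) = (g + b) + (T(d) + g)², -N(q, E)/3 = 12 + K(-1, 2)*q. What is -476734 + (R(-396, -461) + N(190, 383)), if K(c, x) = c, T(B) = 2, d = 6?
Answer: -321830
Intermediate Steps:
N(q, E) = -36 + 3*q (N(q, E) = -3*(12 - q) = -36 + 3*q)
R(g, b) = -9 + b + g + (2 + g)² (R(g, b) = -9 + ((g + b) + (2 + g)²) = -9 + ((b + g) + (2 + g)²) = -9 + (b + g + (2 + g)²) = -9 + b + g + (2 + g)²)
-476734 + (R(-396, -461) + N(190, 383)) = -476734 + ((-9 - 461 - 396 + (2 - 396)²) + (-36 + 3*190)) = -476734 + ((-9 - 461 - 396 + (-394)²) + (-36 + 570)) = -476734 + ((-9 - 461 - 396 + 155236) + 534) = -476734 + (154370 + 534) = -476734 + 154904 = -321830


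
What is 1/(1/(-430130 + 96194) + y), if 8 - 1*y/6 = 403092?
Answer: -333936/807625551745 ≈ -4.1348e-7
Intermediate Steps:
y = -2418504 (y = 48 - 6*403092 = 48 - 2418552 = -2418504)
1/(1/(-430130 + 96194) + y) = 1/(1/(-430130 + 96194) - 2418504) = 1/(1/(-333936) - 2418504) = 1/(-1/333936 - 2418504) = 1/(-807625551745/333936) = -333936/807625551745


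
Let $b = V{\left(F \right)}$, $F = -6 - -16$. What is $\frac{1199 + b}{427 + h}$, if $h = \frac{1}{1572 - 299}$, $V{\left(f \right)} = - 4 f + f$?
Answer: $\frac{1488137}{543572} \approx 2.7377$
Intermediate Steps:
$F = 10$ ($F = -6 + 16 = 10$)
$V{\left(f \right)} = - 3 f$
$b = -30$ ($b = \left(-3\right) 10 = -30$)
$h = \frac{1}{1273} \approx 0.00078555$
$\frac{1199 + b}{427 + h} = \frac{1199 - 30}{427 + \frac{1}{1273}} = \frac{1}{\frac{543572}{1273}} \cdot 1169 = \frac{1273}{543572} \cdot 1169 = \frac{1488137}{543572}$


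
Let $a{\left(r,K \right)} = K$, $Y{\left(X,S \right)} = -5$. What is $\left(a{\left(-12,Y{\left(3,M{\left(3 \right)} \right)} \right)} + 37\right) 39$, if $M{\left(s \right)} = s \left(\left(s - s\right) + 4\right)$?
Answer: $1248$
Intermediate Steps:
$M{\left(s \right)} = 4 s$ ($M{\left(s \right)} = s \left(0 + 4\right) = s 4 = 4 s$)
$\left(a{\left(-12,Y{\left(3,M{\left(3 \right)} \right)} \right)} + 37\right) 39 = \left(-5 + 37\right) 39 = 32 \cdot 39 = 1248$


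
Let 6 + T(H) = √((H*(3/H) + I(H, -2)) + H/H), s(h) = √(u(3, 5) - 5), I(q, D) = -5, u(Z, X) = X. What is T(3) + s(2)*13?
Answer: -6 + I ≈ -6.0 + 1.0*I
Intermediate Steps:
s(h) = 0 (s(h) = √(5 - 5) = √0 = 0)
T(H) = -6 + I (T(H) = -6 + √((H*(3/H) - 5) + H/H) = -6 + √((3 - 5) + 1) = -6 + √(-2 + 1) = -6 + √(-1) = -6 + I)
T(3) + s(2)*13 = (-6 + I) + 0*13 = (-6 + I) + 0 = -6 + I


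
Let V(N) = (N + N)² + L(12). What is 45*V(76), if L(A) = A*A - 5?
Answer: 1045935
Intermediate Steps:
L(A) = -5 + A² (L(A) = A² - 5 = -5 + A²)
V(N) = 139 + 4*N² (V(N) = (N + N)² + (-5 + 12²) = (2*N)² + (-5 + 144) = 4*N² + 139 = 139 + 4*N²)
45*V(76) = 45*(139 + 4*76²) = 45*(139 + 4*5776) = 45*(139 + 23104) = 45*23243 = 1045935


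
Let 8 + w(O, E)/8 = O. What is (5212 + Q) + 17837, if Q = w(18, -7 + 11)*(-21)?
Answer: 21369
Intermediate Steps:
w(O, E) = -64 + 8*O
Q = -1680 (Q = (-64 + 8*18)*(-21) = (-64 + 144)*(-21) = 80*(-21) = -1680)
(5212 + Q) + 17837 = (5212 - 1680) + 17837 = 3532 + 17837 = 21369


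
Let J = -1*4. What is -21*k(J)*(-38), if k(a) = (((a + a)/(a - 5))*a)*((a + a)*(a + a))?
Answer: -544768/3 ≈ -1.8159e+5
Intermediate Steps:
J = -4
k(a) = 8*a⁴/(-5 + a) (k(a) = (((2*a)/(-5 + a))*a)*((2*a)*(2*a)) = ((2*a/(-5 + a))*a)*(4*a²) = (2*a²/(-5 + a))*(4*a²) = 8*a⁴/(-5 + a))
-21*k(J)*(-38) = -168*(-4)⁴/(-5 - 4)*(-38) = -168*256/(-9)*(-38) = -168*256*(-1)/9*(-38) = -21*(-2048/9)*(-38) = (14336/3)*(-38) = -544768/3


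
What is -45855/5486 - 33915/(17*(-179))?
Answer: 2736525/981994 ≈ 2.7867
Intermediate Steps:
-45855/5486 - 33915/(17*(-179)) = -45855*1/5486 - 33915/(-3043) = -45855/5486 - 33915*(-1/3043) = -45855/5486 + 1995/179 = 2736525/981994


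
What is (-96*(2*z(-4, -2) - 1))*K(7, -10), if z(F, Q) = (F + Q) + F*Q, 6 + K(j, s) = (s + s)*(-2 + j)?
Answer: 30528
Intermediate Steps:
K(j, s) = -6 + 2*s*(-2 + j) (K(j, s) = -6 + (s + s)*(-2 + j) = -6 + (2*s)*(-2 + j) = -6 + 2*s*(-2 + j))
z(F, Q) = F + Q + F*Q
(-96*(2*z(-4, -2) - 1))*K(7, -10) = (-96*(2*(-4 - 2 - 4*(-2)) - 1))*(-6 - 4*(-10) + 2*7*(-10)) = (-96*(2*(-4 - 2 + 8) - 1))*(-6 + 40 - 140) = -96*(2*2 - 1)*(-106) = -96*(4 - 1)*(-106) = -96*3*(-106) = -288*(-106) = 30528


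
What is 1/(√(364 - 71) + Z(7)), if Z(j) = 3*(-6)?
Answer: -18/31 - √293/31 ≈ -1.1328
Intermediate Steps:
Z(j) = -18
1/(√(364 - 71) + Z(7)) = 1/(√(364 - 71) - 18) = 1/(√293 - 18) = 1/(-18 + √293)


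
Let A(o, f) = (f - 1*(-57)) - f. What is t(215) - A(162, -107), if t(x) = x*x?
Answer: 46168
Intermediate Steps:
A(o, f) = 57 (A(o, f) = (f + 57) - f = (57 + f) - f = 57)
t(x) = x²
t(215) - A(162, -107) = 215² - 1*57 = 46225 - 57 = 46168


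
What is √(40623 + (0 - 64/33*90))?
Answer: 9*√60423/11 ≈ 201.12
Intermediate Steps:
√(40623 + (0 - 64/33*90)) = √(40623 + (0 - 1920/11)) = √(40623 - 1920/11) = √(444933/11) = 9*√60423/11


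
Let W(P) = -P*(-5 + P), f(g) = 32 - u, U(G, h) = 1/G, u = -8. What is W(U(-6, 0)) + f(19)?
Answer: 1409/36 ≈ 39.139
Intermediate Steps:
f(g) = 40 (f(g) = 32 - 1*(-8) = 32 + 8 = 40)
W(P) = -P*(-5 + P)
W(U(-6, 0)) + f(19) = (5 - 1/(-6))/(-6) + 40 = -(5 - 1*(-⅙))/6 + 40 = -(5 + ⅙)/6 + 40 = -⅙*31/6 + 40 = -31/36 + 40 = 1409/36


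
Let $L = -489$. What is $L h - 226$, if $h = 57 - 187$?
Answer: $63344$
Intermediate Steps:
$h = -130$ ($h = 57 - 187 = -130$)
$L h - 226 = \left(-489\right) \left(-130\right) - 226 = 63570 + \left(-244 + 18\right) = 63570 - 226 = 63344$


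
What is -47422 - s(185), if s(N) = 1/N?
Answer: -8773071/185 ≈ -47422.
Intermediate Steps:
-47422 - s(185) = -47422 - 1/185 = -8773071/185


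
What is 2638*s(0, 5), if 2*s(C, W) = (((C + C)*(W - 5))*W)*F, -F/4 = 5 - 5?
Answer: 0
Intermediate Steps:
F = 0 (F = -4*(5 - 5) = -4*0 = 0)
s(C, W) = 0 (s(C, W) = ((((C + C)*(W - 5))*W)*0)/2 = ((((2*C)*(-5 + W))*W)*0)/2 = (((2*C*(-5 + W))*W)*0)/2 = ((2*C*W*(-5 + W))*0)/2 = (1/2)*0 = 0)
2638*s(0, 5) = 2638*0 = 0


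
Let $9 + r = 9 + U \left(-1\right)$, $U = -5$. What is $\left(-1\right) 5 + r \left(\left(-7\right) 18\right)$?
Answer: $-635$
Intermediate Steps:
$r = 5$ ($r = -9 + \left(9 - -5\right) = -9 + \left(9 + 5\right) = -9 + 14 = 5$)
$\left(-1\right) 5 + r \left(\left(-7\right) 18\right) = \left(-1\right) 5 + 5 \left(\left(-7\right) 18\right) = -5 + 5 \left(-126\right) = -5 - 630 = -635$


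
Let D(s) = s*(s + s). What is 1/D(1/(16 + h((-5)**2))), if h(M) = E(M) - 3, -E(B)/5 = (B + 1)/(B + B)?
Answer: 1352/25 ≈ 54.080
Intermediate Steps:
E(B) = -5*(1 + B)/(2*B) (E(B) = -5*(B + 1)/(B + B) = -5*(1 + B)/(2*B))
h(M) = -3 + 5*(-1 - M)/(2*M) (h(M) = 5*(-1 - M)/(2*M) - 3 = -3 + 5*(-1 - M)/(2*M))
D(s) = 2*s**2 (D(s) = s*(2*s) = 2*s**2)
1/D(1/(16 + h((-5)**2))) = 1/(2*(1/(16 + (-5 - 11*(-5)**2)/(2*((-5)**2))))**2) = 1/(2*(1/(16 + (1/2)*(-5 - 11*25)/25))**2) = 1/(2*(1/(16 + (1/2)*(1/25)*(-5 - 275)))**2) = 1/(2*(1/(16 + (1/2)*(1/25)*(-280)))**2) = 1/(2*(1/(16 - 28/5))**2) = 1/(2*(1/(52/5))**2) = 1/(2*(5/52)**2) = 1/(2*(25/2704)) = 1/(25/1352) = 1352/25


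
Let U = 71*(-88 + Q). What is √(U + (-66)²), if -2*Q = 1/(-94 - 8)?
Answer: I*√19680747/102 ≈ 43.493*I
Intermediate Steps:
Q = 1/204 (Q = -1/(2*(-94 - 8)) = -½/(-102) = -½*(-1/102) = 1/204 ≈ 0.0049020)
U = -1274521/204 (U = 71*(-88 + 1/204) = 71*(-17951/204) = -1274521/204 ≈ -6247.6)
√(U + (-66)²) = √(-1274521/204 + (-66)²) = √(-1274521/204 + 4356) = √(-385897/204) = I*√19680747/102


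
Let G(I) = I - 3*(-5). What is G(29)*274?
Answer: 12056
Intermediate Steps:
G(I) = 15 + I (G(I) = I + 15 = 15 + I)
G(29)*274 = (15 + 29)*274 = 44*274 = 12056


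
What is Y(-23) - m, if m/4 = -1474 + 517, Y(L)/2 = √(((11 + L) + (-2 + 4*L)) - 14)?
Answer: 3828 + 4*I*√30 ≈ 3828.0 + 21.909*I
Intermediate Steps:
Y(L) = 2*√(-5 + 5*L) (Y(L) = 2*√(((11 + L) + (-2 + 4*L)) - 14) = 2*√((9 + 5*L) - 14) = 2*√(-5 + 5*L))
m = -3828 (m = 4*(-1474 + 517) = 4*(-957) = -3828)
Y(-23) - m = 2*√(-5 + 5*(-23)) - 1*(-3828) = 2*√(-5 - 115) + 3828 = 2*√(-120) + 3828 = 2*(2*I*√30) + 3828 = 4*I*√30 + 3828 = 3828 + 4*I*√30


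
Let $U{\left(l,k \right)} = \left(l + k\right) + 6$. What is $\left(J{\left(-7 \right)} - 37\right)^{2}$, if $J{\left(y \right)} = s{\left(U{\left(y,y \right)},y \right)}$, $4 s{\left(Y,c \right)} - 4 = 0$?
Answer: $1296$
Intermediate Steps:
$U{\left(l,k \right)} = 6 + k + l$ ($U{\left(l,k \right)} = \left(k + l\right) + 6 = 6 + k + l$)
$s{\left(Y,c \right)} = 1$ ($s{\left(Y,c \right)} = 1 + \frac{1}{4} \cdot 0 = 1 + 0 = 1$)
$J{\left(y \right)} = 1$
$\left(J{\left(-7 \right)} - 37\right)^{2} = \left(1 - 37\right)^{2} = \left(-36\right)^{2} = 1296$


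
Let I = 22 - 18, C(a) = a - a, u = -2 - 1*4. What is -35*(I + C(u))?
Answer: -140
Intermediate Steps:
u = -6 (u = -2 - 4 = -6)
C(a) = 0
I = 4
-35*(I + C(u)) = -35*(4 + 0) = -35*4 = -140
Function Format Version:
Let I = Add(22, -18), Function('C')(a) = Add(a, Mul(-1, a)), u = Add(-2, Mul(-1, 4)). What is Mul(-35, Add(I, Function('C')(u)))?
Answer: -140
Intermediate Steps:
u = -6 (u = Add(-2, -4) = -6)
Function('C')(a) = 0
I = 4
Mul(-35, Add(I, Function('C')(u))) = Mul(-35, Add(4, 0)) = Mul(-35, 4) = -140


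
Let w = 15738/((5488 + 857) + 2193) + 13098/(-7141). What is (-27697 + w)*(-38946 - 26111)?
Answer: 494867383001502/274639 ≈ 1.8019e+9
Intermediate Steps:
w = 2497/274639 (w = 15738/(6345 + 2193) + 13098*(-1/7141) = 15738/8538 - 354/193 = 15738*(1/8538) - 354/193 = 2623/1423 - 354/193 = 2497/274639 ≈ 0.0090919)
(-27697 + w)*(-38946 - 26111) = (-27697 + 2497/274639)*(-38946 - 26111) = -7606673886/274639*(-65057) = 494867383001502/274639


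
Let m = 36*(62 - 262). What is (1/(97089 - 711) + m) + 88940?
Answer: 7877937721/96378 ≈ 81740.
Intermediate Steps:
m = -7200 (m = 36*(-200) = -7200)
(1/(97089 - 711) + m) + 88940 = (1/(97089 - 711) - 7200) + 88940 = (1/96378 - 7200) + 88940 = -693921599/96378 + 88940 = 7877937721/96378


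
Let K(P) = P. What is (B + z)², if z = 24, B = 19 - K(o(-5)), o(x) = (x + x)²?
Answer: 3249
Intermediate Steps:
o(x) = 4*x² (o(x) = (2*x)² = 4*x²)
B = -81 (B = 19 - 4*(-5)² = 19 - 4*25 = 19 - 1*100 = 19 - 100 = -81)
(B + z)² = (-81 + 24)² = (-57)² = 3249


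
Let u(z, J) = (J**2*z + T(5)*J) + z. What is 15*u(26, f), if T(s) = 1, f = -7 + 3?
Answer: 6570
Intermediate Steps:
f = -4
u(z, J) = J + z + z*J**2 (u(z, J) = (J**2*z + 1*J) + z = (z*J**2 + J) + z = (J + z*J**2) + z = J + z + z*J**2)
15*u(26, f) = 15*(-4 + 26 + 26*(-4)**2) = 15*(-4 + 26 + 26*16) = 15*(-4 + 26 + 416) = 15*438 = 6570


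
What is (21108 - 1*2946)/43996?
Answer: 9081/21998 ≈ 0.41281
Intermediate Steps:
(21108 - 1*2946)/43996 = (21108 - 2946)*(1/43996) = 18162*(1/43996) = 9081/21998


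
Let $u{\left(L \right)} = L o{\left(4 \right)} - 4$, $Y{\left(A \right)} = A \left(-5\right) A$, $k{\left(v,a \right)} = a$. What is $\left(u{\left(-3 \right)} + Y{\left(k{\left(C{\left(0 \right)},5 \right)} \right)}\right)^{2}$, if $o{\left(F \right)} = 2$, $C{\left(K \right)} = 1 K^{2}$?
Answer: $18225$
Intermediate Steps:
$C{\left(K \right)} = K^{2}$
$Y{\left(A \right)} = - 5 A^{2}$ ($Y{\left(A \right)} = - 5 A A = - 5 A^{2}$)
$u{\left(L \right)} = -4 + 2 L$ ($u{\left(L \right)} = L 2 - 4 = 2 L - 4 = -4 + 2 L$)
$\left(u{\left(-3 \right)} + Y{\left(k{\left(C{\left(0 \right)},5 \right)} \right)}\right)^{2} = \left(\left(-4 + 2 \left(-3\right)\right) - 5 \cdot 5^{2}\right)^{2} = \left(\left(-4 - 6\right) - 125\right)^{2} = \left(-10 - 125\right)^{2} = \left(-135\right)^{2} = 18225$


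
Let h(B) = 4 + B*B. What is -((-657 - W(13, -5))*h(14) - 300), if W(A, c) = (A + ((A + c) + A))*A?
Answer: 220100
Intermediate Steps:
h(B) = 4 + B²
W(A, c) = A*(c + 3*A) (W(A, c) = (A + (c + 2*A))*A = (c + 3*A)*A = A*(c + 3*A))
-((-657 - W(13, -5))*h(14) - 300) = -((-657 - 13*(-5 + 3*13))*(4 + 14²) - 300) = -((-657 - 13*(-5 + 39))*(4 + 196) - 300) = -((-657 - 13*34)*200 - 300) = -((-657 - 1*442)*200 - 300) = -((-657 - 442)*200 - 300) = -(-1099*200 - 300) = -(-219800 - 300) = -1*(-220100) = 220100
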